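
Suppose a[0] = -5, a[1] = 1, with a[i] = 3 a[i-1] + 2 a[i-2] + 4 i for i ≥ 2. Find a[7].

a[2] = 3*1 + 2*(-5) + 8 = 1
a[3] = 3*1 + 2*1 + 12 = 17
a[4] = 3*17 + 2*1 + 16 = 69
a[5] = 3*69 + 2*17 + 20 = 261
a[6] = 3*261 + 2*69 + 24 = 945
a[7] = 3*945 + 2*261 + 28 = 3385

3385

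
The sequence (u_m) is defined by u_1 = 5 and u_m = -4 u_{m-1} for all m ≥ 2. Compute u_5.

1280

u_2 = -4(5) = -20
u_3 = -4(-20) = 80
u_4 = -4(80) = -320
u_5 = -4(-320) = 1280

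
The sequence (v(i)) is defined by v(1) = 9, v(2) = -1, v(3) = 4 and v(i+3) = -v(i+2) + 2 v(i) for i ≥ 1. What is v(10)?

-76

v(4) = -4 + 2*9 = 14
v(5) = -14 + 2*(-1) = -16
v(6) = -(-16) + 2*4 = 24
v(7) = -24 + 2*14 = 4
v(8) = -4 + 2*(-16) = -36
v(9) = -(-36) + 2*24 = 84
v(10) = -84 + 2*4 = -76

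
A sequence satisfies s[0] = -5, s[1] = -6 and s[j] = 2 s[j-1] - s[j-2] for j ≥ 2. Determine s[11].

s[2] = 2*(-6) - (-5) = -7
s[3] = 2*(-7) - (-6) = -8
s[4] = 2*(-8) - (-7) = -9
s[5] = 2*(-9) - (-8) = -10
s[6] = 2*(-10) - (-9) = -11
s[7] = 2*(-11) - (-10) = -12
s[8] = 2*(-12) - (-11) = -13
s[9] = 2*(-13) - (-12) = -14
s[10] = 2*(-14) - (-13) = -15
s[11] = 2*(-15) - (-14) = -16

-16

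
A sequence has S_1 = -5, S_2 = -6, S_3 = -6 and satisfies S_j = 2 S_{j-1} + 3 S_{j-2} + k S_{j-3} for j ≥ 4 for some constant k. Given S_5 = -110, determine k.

2

S_4 = -30 - 5k
S_5 = -78 - 16k
So -78 - 16k = -110, giving k = 2.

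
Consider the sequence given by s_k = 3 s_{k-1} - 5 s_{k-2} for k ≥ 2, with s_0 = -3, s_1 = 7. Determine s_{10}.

23511

s_2 = 3(7) - 5(-3) = 36
s_3 = 3(36) - 5(7) = 73
s_4 = 3(73) - 5(36) = 39
s_5 = 3(39) - 5(73) = -248
s_6 = 3(-248) - 5(39) = -939
s_7 = 3(-939) - 5(-248) = -1577
s_8 = 3(-1577) - 5(-939) = -36
s_9 = 3(-36) - 5(-1577) = 7777
s_{10} = 3(7777) - 5(-36) = 23511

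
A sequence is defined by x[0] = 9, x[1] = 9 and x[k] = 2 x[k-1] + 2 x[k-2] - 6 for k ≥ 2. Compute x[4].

x[2] = 2·9 + 2·9 - 6 = 30
x[3] = 2·30 + 2·9 - 6 = 72
x[4] = 2·72 + 2·30 - 6 = 198

198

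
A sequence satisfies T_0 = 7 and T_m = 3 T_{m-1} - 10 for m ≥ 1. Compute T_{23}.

The fixed point is -10/(1 - 3) = 5, so T_m - 5 = 3(T_{m-1} - 5).
Hence T_m = 2·3^m + 5.
T_{23} = 2·3^{23} + 5 = 2·94143178827 + 5 = 188286357659.

188286357659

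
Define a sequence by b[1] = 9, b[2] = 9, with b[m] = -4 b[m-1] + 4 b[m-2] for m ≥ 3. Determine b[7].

b[3] = -4·9 + 4·9 = 0
b[4] = -4·0 + 4·9 = 36
b[5] = -4·36 + 4·0 = -144
b[6] = -4·(-144) + 4·36 = 720
b[7] = -4·720 + 4·(-144) = -3456

-3456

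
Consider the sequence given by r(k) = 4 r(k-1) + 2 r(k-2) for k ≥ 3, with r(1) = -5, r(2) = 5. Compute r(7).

r(3) = 4(5) + 2(-5) = 10
r(4) = 4(10) + 2(5) = 50
r(5) = 4(50) + 2(10) = 220
r(6) = 4(220) + 2(50) = 980
r(7) = 4(980) + 2(220) = 4360

4360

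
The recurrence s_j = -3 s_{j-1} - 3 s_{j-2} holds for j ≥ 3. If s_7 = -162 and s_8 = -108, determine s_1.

Rearranging, s_{j-2} = (s_j + 3 s_{j-1}) / -3.
s_6 = (-108 + 3·(-162)) / -3 = -594/-3 = 198
s_5 = (-162 + 3·198) / -3 = 432/-3 = -144
s_4 = (198 + 3·(-144)) / -3 = -234/-3 = 78
s_3 = (-144 + 3·78) / -3 = 90/-3 = -30
s_2 = (78 + 3·(-30)) / -3 = -12/-3 = 4
s_1 = (-30 + 3·4) / -3 = -18/-3 = 6

6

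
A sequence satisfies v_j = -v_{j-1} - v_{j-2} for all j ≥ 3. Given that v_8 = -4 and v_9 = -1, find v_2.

Rearranging, v_{j-2} = -(v_j + v_{j-1}).
v_7 = -(-1 + (-4)) = 5
v_6 = -(-4 + 5) = -1
v_5 = -(5 + (-1)) = -4
v_4 = -(-1 + (-4)) = 5
v_3 = -(-4 + 5) = -1
v_2 = -(5 + (-1)) = -4

-4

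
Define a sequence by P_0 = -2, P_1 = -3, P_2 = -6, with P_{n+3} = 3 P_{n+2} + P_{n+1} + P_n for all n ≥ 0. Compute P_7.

P_3 = 3·(-6) + (-3) + (-2) = -23
P_4 = 3·(-23) + (-6) + (-3) = -78
P_5 = 3·(-78) + (-23) + (-6) = -263
P_6 = 3·(-263) + (-78) + (-23) = -890
P_7 = 3·(-890) + (-263) + (-78) = -3011

-3011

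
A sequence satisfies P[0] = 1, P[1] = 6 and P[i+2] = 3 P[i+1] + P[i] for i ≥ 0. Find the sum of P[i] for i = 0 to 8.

35498

P[2] = 3(6) + 1 = 19
P[3] = 3(19) + 6 = 63
P[4] = 3(63) + 19 = 208
P[5] = 3(208) + 63 = 687
P[6] = 3(687) + 208 = 2269
P[7] = 3(2269) + 687 = 7494
P[8] = 3(7494) + 2269 = 24751
Sum = 1 + 6 + 19 + 63 + 208 + 687 + 2269 + 7494 + 24751 = 35498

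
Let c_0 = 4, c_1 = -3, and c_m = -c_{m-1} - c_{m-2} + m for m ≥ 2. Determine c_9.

7

c_2 = -(-3) - 4 + 2 = 1
c_3 = -1 - (-3) + 3 = 5
c_4 = -5 - 1 + 4 = -2
c_5 = -(-2) - 5 + 5 = 2
c_6 = -2 - (-2) + 6 = 6
c_7 = -6 - 2 + 7 = -1
c_8 = -(-1) - 6 + 8 = 3
c_9 = -3 - (-1) + 9 = 7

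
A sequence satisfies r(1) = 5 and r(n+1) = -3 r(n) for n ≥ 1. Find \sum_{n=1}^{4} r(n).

-100

r(2) = -3(5) = -15
r(3) = -3(-15) = 45
r(4) = -3(45) = -135
Sum = 5 + (-15) + 45 + (-135) = -100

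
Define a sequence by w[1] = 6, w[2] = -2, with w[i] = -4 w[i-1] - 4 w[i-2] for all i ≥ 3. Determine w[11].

w[3] = -4*(-2) - 4*6 = -16
w[4] = -4*(-16) - 4*(-2) = 72
w[5] = -4*72 - 4*(-16) = -224
w[6] = -4*(-224) - 4*72 = 608
w[7] = -4*608 - 4*(-224) = -1536
w[8] = -4*(-1536) - 4*608 = 3712
w[9] = -4*3712 - 4*(-1536) = -8704
w[10] = -4*(-8704) - 4*3712 = 19968
w[11] = -4*19968 - 4*(-8704) = -45056

-45056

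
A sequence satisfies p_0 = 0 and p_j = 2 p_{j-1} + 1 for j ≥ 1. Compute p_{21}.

The fixed point is 1/(1 - 2) = -1, so p_j + 1 = 2(p_{j-1} + 1).
Hence p_j = 1·2^j - 1.
p_{21} = 1·2^{21} - 1 = 1·2097152 - 1 = 2097151.

2097151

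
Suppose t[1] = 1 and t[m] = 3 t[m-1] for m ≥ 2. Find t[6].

243

t[2] = 3(1) = 3
t[3] = 3(3) = 9
t[4] = 3(9) = 27
t[5] = 3(27) = 81
t[6] = 3(81) = 243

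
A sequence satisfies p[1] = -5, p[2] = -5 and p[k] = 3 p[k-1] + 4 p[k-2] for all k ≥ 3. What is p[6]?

p[3] = 3(-5) + 4(-5) = -35
p[4] = 3(-35) + 4(-5) = -125
p[5] = 3(-125) + 4(-35) = -515
p[6] = 3(-515) + 4(-125) = -2045

-2045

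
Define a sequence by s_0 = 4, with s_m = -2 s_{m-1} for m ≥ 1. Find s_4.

s_1 = -2(4) = -8
s_2 = -2(-8) = 16
s_3 = -2(16) = -32
s_4 = -2(-32) = 64

64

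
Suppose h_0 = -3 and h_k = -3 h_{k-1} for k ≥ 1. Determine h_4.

h_1 = -3*(-3) = 9
h_2 = -3*9 = -27
h_3 = -3*(-27) = 81
h_4 = -3*81 = -243

-243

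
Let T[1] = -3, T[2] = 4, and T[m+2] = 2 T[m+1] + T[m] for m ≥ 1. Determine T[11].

T[3] = 2*4 + (-3) = 5
T[4] = 2*5 + 4 = 14
T[5] = 2*14 + 5 = 33
T[6] = 2*33 + 14 = 80
T[7] = 2*80 + 33 = 193
T[8] = 2*193 + 80 = 466
T[9] = 2*466 + 193 = 1125
T[10] = 2*1125 + 466 = 2716
T[11] = 2*2716 + 1125 = 6557

6557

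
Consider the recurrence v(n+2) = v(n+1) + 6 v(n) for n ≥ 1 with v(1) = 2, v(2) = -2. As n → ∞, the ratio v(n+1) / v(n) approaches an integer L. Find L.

The characteristic equation is r^2 - r - 6 = 0, which factors as (r - 3)(r + 2) = 0.
So the roots are 3 and -2. Since |3| > |-2| and the coefficient of 3^n is non-zero, the ratio tends to 3.

3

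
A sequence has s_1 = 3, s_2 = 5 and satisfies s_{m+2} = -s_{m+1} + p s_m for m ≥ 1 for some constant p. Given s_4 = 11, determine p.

s_3 = -5 + 3p
s_4 = 5 + 2p
So 5 + 2p = 11, giving p = 3.

3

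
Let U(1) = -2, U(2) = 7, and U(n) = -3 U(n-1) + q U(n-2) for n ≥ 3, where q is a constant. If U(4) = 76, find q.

U(3) = -21 - 2q
U(4) = 63 + 13q
So 63 + 13q = 76, giving q = 1.

1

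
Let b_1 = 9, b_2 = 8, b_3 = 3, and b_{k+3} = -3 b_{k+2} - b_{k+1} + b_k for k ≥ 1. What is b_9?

b_4 = -3*3 - 8 + 9 = -8
b_5 = -3*(-8) - 3 + 8 = 29
b_6 = -3*29 - (-8) + 3 = -76
b_7 = -3*(-76) - 29 + (-8) = 191
b_8 = -3*191 - (-76) + 29 = -468
b_9 = -3*(-468) - 191 + (-76) = 1137

1137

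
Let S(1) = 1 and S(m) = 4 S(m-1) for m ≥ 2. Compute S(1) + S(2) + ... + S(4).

S(2) = 4*1 = 4
S(3) = 4*4 = 16
S(4) = 4*16 = 64
Sum = 1 + 4 + 16 + 64 = 85

85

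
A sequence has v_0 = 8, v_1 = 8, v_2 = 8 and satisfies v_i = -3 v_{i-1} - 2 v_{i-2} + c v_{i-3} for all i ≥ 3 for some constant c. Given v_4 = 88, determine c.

v_3 = -40 + 8c
v_4 = 104 - 16c
So 104 - 16c = 88, giving c = 1.

1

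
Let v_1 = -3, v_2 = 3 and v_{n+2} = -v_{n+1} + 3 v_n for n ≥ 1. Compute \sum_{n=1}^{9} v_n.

v_3 = -3 + 3(-3) = -12
v_4 = -(-12) + 3(3) = 21
v_5 = -21 + 3(-12) = -57
v_6 = -(-57) + 3(21) = 120
v_7 = -120 + 3(-57) = -291
v_8 = -(-291) + 3(120) = 651
v_9 = -651 + 3(-291) = -1524
Sum = (-3) + 3 + (-12) + 21 + (-57) + 120 + (-291) + 651 + (-1524) = -1092

-1092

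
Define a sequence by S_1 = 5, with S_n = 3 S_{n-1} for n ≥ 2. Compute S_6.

S_2 = 3(5) = 15
S_3 = 3(15) = 45
S_4 = 3(45) = 135
S_5 = 3(135) = 405
S_6 = 3(405) = 1215

1215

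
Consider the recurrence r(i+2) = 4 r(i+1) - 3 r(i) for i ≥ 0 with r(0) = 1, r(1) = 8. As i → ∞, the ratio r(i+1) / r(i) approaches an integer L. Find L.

The characteristic equation is r^2 - 4r + 3 = 0, which factors as (r - 3)(r - 1) = 0.
So the roots are 3 and 1. Since |3| > |1| and the coefficient of 3^i is non-zero, the ratio tends to 3.

3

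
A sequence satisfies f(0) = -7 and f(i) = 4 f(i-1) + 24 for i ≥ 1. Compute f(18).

68719476728

The fixed point is 24/(1 - 4) = -8, so f(i) + 8 = 4(f(i-1) + 8).
Hence f(i) = 1·4^i - 8.
f(18) = 1·4^{18} - 8 = 1·68719476736 - 8 = 68719476728.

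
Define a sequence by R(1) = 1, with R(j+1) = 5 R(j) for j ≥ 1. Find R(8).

78125

R(2) = 5*1 = 5
R(3) = 5*5 = 25
R(4) = 5*25 = 125
R(5) = 5*125 = 625
R(6) = 5*625 = 3125
R(7) = 5*3125 = 15625
R(8) = 5*15625 = 78125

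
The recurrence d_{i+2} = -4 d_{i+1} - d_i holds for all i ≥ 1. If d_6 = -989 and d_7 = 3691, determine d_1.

Rearranging, d_{i-2} = -(d_i + 4 d_{i-1}).
d_5 = -(3691 + 4·(-989)) = 265
d_4 = -(-989 + 4·265) = -71
d_3 = -(265 + 4·(-71)) = 19
d_2 = -(-71 + 4·19) = -5
d_1 = -(19 + 4·(-5)) = 1

1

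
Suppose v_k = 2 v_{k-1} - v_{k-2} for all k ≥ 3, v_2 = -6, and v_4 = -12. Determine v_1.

Let v_1 = z.
v_3 = -12 - z
v_4 = -18 - 2z
So -18 - 2z = -12, giving z = -3.

-3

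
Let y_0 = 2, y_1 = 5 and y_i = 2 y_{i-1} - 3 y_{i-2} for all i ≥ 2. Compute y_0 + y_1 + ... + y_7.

88

y_2 = 2·5 - 3·2 = 4
y_3 = 2·4 - 3·5 = -7
y_4 = 2·(-7) - 3·4 = -26
y_5 = 2·(-26) - 3·(-7) = -31
y_6 = 2·(-31) - 3·(-26) = 16
y_7 = 2·16 - 3·(-31) = 125
Sum = 2 + 5 + 4 + (-7) + (-26) + (-31) + 16 + 125 = 88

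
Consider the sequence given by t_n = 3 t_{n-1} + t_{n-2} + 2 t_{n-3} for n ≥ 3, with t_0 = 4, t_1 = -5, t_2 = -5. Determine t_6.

-600

t_3 = 3(-5) + (-5) + 2(4) = -12
t_4 = 3(-12) + (-5) + 2(-5) = -51
t_5 = 3(-51) + (-12) + 2(-5) = -175
t_6 = 3(-175) + (-51) + 2(-12) = -600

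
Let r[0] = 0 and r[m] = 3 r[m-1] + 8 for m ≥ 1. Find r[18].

The fixed point is 8/(1 - 3) = -4, so r[m] + 4 = 3(r[m-1] + 4).
Hence r[m] = 4·3^m - 4.
r[18] = 4·3^{18} - 4 = 4·387420489 - 4 = 1549681952.

1549681952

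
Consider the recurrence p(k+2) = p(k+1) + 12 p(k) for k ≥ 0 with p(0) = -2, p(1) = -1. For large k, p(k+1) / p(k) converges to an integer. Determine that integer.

The characteristic equation is r^2 - r - 12 = 0, which factors as (r - 4)(r + 3) = 0.
So the roots are 4 and -3. Since |4| > |-3| and the coefficient of 4^k is non-zero, the ratio tends to 4.

4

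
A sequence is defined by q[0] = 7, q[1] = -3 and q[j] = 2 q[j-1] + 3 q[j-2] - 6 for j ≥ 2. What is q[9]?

q[2] = 2*(-3) + 3*7 - 6 = 9
q[3] = 2*9 + 3*(-3) - 6 = 3
q[4] = 2*3 + 3*9 - 6 = 27
q[5] = 2*27 + 3*3 - 6 = 57
q[6] = 2*57 + 3*27 - 6 = 189
q[7] = 2*189 + 3*57 - 6 = 543
q[8] = 2*543 + 3*189 - 6 = 1647
q[9] = 2*1647 + 3*543 - 6 = 4917

4917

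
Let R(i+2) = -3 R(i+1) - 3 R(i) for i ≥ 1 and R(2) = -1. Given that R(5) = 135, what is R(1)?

-7

Let R(1) = y.
R(3) = 3 - 3y
R(4) = -6 + 9y
R(5) = 9 - 18y
So 9 - 18y = 135, giving y = -7.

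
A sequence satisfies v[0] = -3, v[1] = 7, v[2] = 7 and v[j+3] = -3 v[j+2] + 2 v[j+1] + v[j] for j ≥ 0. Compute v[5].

-166

v[3] = -3·7 + 2·7 + (-3) = -10
v[4] = -3·(-10) + 2·7 + 7 = 51
v[5] = -3·51 + 2·(-10) + 7 = -166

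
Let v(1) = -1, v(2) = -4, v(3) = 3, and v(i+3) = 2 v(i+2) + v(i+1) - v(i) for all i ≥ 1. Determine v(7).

v(4) = 2*3 + (-4) - (-1) = 3
v(5) = 2*3 + 3 - (-4) = 13
v(6) = 2*13 + 3 - 3 = 26
v(7) = 2*26 + 13 - 3 = 62

62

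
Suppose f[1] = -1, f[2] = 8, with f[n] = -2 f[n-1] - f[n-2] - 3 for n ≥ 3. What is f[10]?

f[3] = -2(8) - (-1) - 3 = -18
f[4] = -2(-18) - 8 - 3 = 25
f[5] = -2(25) - (-18) - 3 = -35
f[6] = -2(-35) - 25 - 3 = 42
f[7] = -2(42) - (-35) - 3 = -52
f[8] = -2(-52) - 42 - 3 = 59
f[9] = -2(59) - (-52) - 3 = -69
f[10] = -2(-69) - 59 - 3 = 76

76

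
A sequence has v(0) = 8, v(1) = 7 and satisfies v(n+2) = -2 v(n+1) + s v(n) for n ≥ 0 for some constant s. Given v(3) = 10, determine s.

v(2) = -14 + 8s
v(3) = 28 - 9s
So 28 - 9s = 10, giving s = 2.

2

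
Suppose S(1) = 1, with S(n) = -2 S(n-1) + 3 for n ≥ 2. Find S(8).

S(2) = -2*1 + 3 = 1
S(3) = -2*1 + 3 = 1
S(4) = -2*1 + 3 = 1
S(5) = -2*1 + 3 = 1
S(6) = -2*1 + 3 = 1
S(7) = -2*1 + 3 = 1
S(8) = -2*1 + 3 = 1

1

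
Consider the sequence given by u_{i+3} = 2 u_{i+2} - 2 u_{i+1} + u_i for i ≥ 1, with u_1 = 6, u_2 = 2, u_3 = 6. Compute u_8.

u_4 = 2*6 - 2*2 + 6 = 14
u_5 = 2*14 - 2*6 + 2 = 18
u_6 = 2*18 - 2*14 + 6 = 14
u_7 = 2*14 - 2*18 + 14 = 6
u_8 = 2*6 - 2*14 + 18 = 2

2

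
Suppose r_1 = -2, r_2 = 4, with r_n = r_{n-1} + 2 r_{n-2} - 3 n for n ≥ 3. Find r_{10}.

r_3 = 4 + 2*(-2) - 9 = -9
r_4 = (-9) + 2*4 - 12 = -13
r_5 = (-13) + 2*(-9) - 15 = -46
r_6 = (-46) + 2*(-13) - 18 = -90
r_7 = (-90) + 2*(-46) - 21 = -203
r_8 = (-203) + 2*(-90) - 24 = -407
r_9 = (-407) + 2*(-203) - 27 = -840
r_{10} = (-840) + 2*(-407) - 30 = -1684

-1684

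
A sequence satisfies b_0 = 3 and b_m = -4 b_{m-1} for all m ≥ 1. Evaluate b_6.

12288

b_1 = -4*3 = -12
b_2 = -4*(-12) = 48
b_3 = -4*48 = -192
b_4 = -4*(-192) = 768
b_5 = -4*768 = -3072
b_6 = -4*(-3072) = 12288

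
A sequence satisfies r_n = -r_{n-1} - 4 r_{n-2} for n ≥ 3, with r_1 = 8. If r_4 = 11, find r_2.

7

Let r_2 = x.
r_3 = -32 - x
r_4 = 32 - 3x
So 32 - 3x = 11, giving x = 7.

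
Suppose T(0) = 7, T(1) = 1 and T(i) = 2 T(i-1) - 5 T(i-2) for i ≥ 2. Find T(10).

T(2) = 2(1) - 5(7) = -33
T(3) = 2(-33) - 5(1) = -71
T(4) = 2(-71) - 5(-33) = 23
T(5) = 2(23) - 5(-71) = 401
T(6) = 2(401) - 5(23) = 687
T(7) = 2(687) - 5(401) = -631
T(8) = 2(-631) - 5(687) = -4697
T(9) = 2(-4697) - 5(-631) = -6239
T(10) = 2(-6239) - 5(-4697) = 11007

11007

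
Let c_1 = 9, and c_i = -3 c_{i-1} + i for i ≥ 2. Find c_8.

c_2 = -3(9) + 2 = -25
c_3 = -3(-25) + 3 = 78
c_4 = -3(78) + 4 = -230
c_5 = -3(-230) + 5 = 695
c_6 = -3(695) + 6 = -2079
c_7 = -3(-2079) + 7 = 6244
c_8 = -3(6244) + 8 = -18724

-18724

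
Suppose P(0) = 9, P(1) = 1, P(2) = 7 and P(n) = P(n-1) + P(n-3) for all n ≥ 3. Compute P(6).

P(3) = 7 + 9 = 16
P(4) = 16 + 1 = 17
P(5) = 17 + 7 = 24
P(6) = 24 + 16 = 40

40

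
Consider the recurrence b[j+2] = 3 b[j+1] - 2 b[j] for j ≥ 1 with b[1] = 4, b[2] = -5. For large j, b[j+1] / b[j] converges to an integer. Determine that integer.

The characteristic equation is r^2 - 3r + 2 = 0, which factors as (r - 2)(r - 1) = 0.
So the roots are 2 and 1. Since |2| > |1| and the coefficient of 2^j is non-zero, the ratio tends to 2.

2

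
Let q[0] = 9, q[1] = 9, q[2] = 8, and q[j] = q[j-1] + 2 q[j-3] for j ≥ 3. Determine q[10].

q[3] = 8 + 2*9 = 26
q[4] = 26 + 2*9 = 44
q[5] = 44 + 2*8 = 60
q[6] = 60 + 2*26 = 112
q[7] = 112 + 2*44 = 200
q[8] = 200 + 2*60 = 320
q[9] = 320 + 2*112 = 544
q[10] = 544 + 2*200 = 944

944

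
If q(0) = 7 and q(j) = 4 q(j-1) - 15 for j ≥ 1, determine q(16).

8589934597

The fixed point is -15/(1 - 4) = 5, so q(j) - 5 = 4(q(j-1) - 5).
Hence q(j) = 2·4^j + 5.
q(16) = 2·4^{16} + 5 = 2·4294967296 + 5 = 8589934597.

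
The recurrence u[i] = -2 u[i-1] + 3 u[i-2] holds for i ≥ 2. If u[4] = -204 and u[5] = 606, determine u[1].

Rearranging, u[i-2] = (u[i] + 2 u[i-1]) / 3.
u[3] = (606 + 2(-204)) / 3 = 198/3 = 66
u[2] = (-204 + 2(66)) / 3 = -72/3 = -24
u[1] = (66 + 2(-24)) / 3 = 18/3 = 6

6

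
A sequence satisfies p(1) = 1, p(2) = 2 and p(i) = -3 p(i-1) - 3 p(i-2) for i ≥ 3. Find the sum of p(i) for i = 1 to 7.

-3

p(3) = -3(2) - 3(1) = -9
p(4) = -3(-9) - 3(2) = 21
p(5) = -3(21) - 3(-9) = -36
p(6) = -3(-36) - 3(21) = 45
p(7) = -3(45) - 3(-36) = -27
Sum = 1 + 2 + (-9) + 21 + (-36) + 45 + (-27) = -3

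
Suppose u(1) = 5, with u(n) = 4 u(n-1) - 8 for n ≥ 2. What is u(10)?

u(2) = 4·5 - 8 = 12
u(3) = 4·12 - 8 = 40
u(4) = 4·40 - 8 = 152
u(5) = 4·152 - 8 = 600
u(6) = 4·600 - 8 = 2392
u(7) = 4·2392 - 8 = 9560
u(8) = 4·9560 - 8 = 38232
u(9) = 4·38232 - 8 = 152920
u(10) = 4·152920 - 8 = 611672

611672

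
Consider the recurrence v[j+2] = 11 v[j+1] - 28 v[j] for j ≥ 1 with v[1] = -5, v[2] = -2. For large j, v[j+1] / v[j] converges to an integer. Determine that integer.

The characteristic equation is r^2 - 11r + 28 = 0, which factors as (r - 7)(r - 4) = 0.
So the roots are 7 and 4. Since |7| > |4| and the coefficient of 7^j is non-zero, the ratio tends to 7.

7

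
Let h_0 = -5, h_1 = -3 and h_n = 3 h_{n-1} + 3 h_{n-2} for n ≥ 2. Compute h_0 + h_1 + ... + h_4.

h_2 = 3*(-3) + 3*(-5) = -24
h_3 = 3*(-24) + 3*(-3) = -81
h_4 = 3*(-81) + 3*(-24) = -315
Sum = (-5) + (-3) + (-24) + (-81) + (-315) = -428

-428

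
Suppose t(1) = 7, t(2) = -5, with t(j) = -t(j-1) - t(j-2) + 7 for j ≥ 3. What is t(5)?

t(3) = -(-5) - 7 + 7 = 5
t(4) = -5 - (-5) + 7 = 7
t(5) = -7 - 5 + 7 = -5

-5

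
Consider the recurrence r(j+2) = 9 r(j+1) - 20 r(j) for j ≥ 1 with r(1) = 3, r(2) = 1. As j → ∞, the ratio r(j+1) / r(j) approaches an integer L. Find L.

The characteristic equation is r^2 - 9r + 20 = 0, which factors as (r - 5)(r - 4) = 0.
So the roots are 5 and 4. Since |5| > |4| and the coefficient of 5^j is non-zero, the ratio tends to 5.

5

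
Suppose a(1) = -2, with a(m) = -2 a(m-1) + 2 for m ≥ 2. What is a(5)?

a(2) = -2·(-2) + 2 = 6
a(3) = -2·6 + 2 = -10
a(4) = -2·(-10) + 2 = 22
a(5) = -2·22 + 2 = -42

-42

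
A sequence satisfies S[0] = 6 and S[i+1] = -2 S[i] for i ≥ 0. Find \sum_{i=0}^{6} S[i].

258

S[1] = -2(6) = -12
S[2] = -2(-12) = 24
S[3] = -2(24) = -48
S[4] = -2(-48) = 96
S[5] = -2(96) = -192
S[6] = -2(-192) = 384
Sum = 6 + (-12) + 24 + (-48) + 96 + (-192) + 384 = 258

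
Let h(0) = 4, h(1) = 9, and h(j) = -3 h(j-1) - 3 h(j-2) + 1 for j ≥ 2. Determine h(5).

h(2) = -3(9) - 3(4) + 1 = -38
h(3) = -3(-38) - 3(9) + 1 = 88
h(4) = -3(88) - 3(-38) + 1 = -149
h(5) = -3(-149) - 3(88) + 1 = 184

184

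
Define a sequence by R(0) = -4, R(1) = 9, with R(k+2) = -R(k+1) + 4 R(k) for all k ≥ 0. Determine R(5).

R(2) = -9 + 4(-4) = -25
R(3) = -(-25) + 4(9) = 61
R(4) = -61 + 4(-25) = -161
R(5) = -(-161) + 4(61) = 405

405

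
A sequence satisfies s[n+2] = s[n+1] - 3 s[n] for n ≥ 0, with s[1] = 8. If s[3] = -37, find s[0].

7

Let s[0] = x.
s[2] = 8 - 3x
s[3] = -16 - 3x
So -16 - 3x = -37, giving x = 7.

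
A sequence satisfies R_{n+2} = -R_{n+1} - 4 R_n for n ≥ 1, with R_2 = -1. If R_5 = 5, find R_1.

Let R_1 = z.
R_3 = 1 - 4z
R_4 = 3 + 4z
R_5 = -7 + 12z
So -7 + 12z = 5, giving z = 1.

1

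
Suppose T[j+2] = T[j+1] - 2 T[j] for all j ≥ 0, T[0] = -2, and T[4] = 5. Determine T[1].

-3

Let T[1] = z.
T[2] = 4 + z
T[3] = 4 - z
T[4] = -4 - 3z
So -4 - 3z = 5, giving z = -3.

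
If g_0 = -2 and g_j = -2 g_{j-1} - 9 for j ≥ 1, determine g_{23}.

The fixed point is -9/(1 + 2) = -3, so g_j + 3 = -2(g_{j-1} + 3).
Hence g_j = 1·(-2)^j - 3.
g_{23} = 1·(-2)^{23} - 3 = 1·-8388608 - 3 = -8388611.

-8388611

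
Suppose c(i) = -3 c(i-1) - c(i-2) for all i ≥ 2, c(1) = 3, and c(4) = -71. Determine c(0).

1

Let c(0) = x.
c(2) = -9 - x
c(3) = 24 + 3x
c(4) = -63 - 8x
So -63 - 8x = -71, giving x = 1.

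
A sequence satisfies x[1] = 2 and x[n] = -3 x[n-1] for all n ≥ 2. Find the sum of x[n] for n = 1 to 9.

9842

x[2] = -3·2 = -6
x[3] = -3·(-6) = 18
x[4] = -3·18 = -54
x[5] = -3·(-54) = 162
x[6] = -3·162 = -486
x[7] = -3·(-486) = 1458
x[8] = -3·1458 = -4374
x[9] = -3·(-4374) = 13122
Sum = 2 + (-6) + 18 + (-54) + 162 + (-486) + 1458 + (-4374) + 13122 = 9842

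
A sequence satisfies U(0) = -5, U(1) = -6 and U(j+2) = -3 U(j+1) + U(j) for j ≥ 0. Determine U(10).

U(2) = -3(-6) + (-5) = 13
U(3) = -3(13) + (-6) = -45
U(4) = -3(-45) + 13 = 148
U(5) = -3(148) + (-45) = -489
U(6) = -3(-489) + 148 = 1615
U(7) = -3(1615) + (-489) = -5334
U(8) = -3(-5334) + 1615 = 17617
U(9) = -3(17617) + (-5334) = -58185
U(10) = -3(-58185) + 17617 = 192172

192172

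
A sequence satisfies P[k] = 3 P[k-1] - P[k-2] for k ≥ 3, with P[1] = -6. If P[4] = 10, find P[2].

-1

Let P[2] = w.
P[3] = 6 + 3w
P[4] = 18 + 8w
So 18 + 8w = 10, giving w = -1.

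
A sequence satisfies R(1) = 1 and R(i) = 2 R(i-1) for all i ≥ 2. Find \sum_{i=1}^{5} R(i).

31

R(2) = 2·1 = 2
R(3) = 2·2 = 4
R(4) = 2·4 = 8
R(5) = 2·8 = 16
Sum = 1 + 2 + 4 + 8 + 16 = 31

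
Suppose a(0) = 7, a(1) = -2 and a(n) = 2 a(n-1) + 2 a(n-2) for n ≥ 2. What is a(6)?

a(2) = 2(-2) + 2(7) = 10
a(3) = 2(10) + 2(-2) = 16
a(4) = 2(16) + 2(10) = 52
a(5) = 2(52) + 2(16) = 136
a(6) = 2(136) + 2(52) = 376

376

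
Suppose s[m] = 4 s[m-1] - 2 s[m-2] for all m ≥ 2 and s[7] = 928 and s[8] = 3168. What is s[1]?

Rearranging, s[m-2] = (s[m] - 4 s[m-1]) / -2.
s[6] = (3168 - 4(928)) / -2 = -544/-2 = 272
s[5] = (928 - 4(272)) / -2 = -160/-2 = 80
s[4] = (272 - 4(80)) / -2 = -48/-2 = 24
s[3] = (80 - 4(24)) / -2 = -16/-2 = 8
s[2] = (24 - 4(8)) / -2 = -8/-2 = 4
s[1] = (8 - 4(4)) / -2 = -8/-2 = 4

4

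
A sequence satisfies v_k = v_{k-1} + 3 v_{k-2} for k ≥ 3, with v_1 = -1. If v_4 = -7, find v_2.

Let v_2 = z.
v_3 = -3 + z
v_4 = -3 + 4z
So -3 + 4z = -7, giving z = -1.

-1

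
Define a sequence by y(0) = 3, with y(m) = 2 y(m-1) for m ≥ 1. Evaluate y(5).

96

y(1) = 2*3 = 6
y(2) = 2*6 = 12
y(3) = 2*12 = 24
y(4) = 2*24 = 48
y(5) = 2*48 = 96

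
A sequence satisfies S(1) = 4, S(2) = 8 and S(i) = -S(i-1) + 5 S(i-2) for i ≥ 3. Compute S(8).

S(3) = -8 + 5(4) = 12
S(4) = -12 + 5(8) = 28
S(5) = -28 + 5(12) = 32
S(6) = -32 + 5(28) = 108
S(7) = -108 + 5(32) = 52
S(8) = -52 + 5(108) = 488

488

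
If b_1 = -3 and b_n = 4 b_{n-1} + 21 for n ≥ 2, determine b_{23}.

The fixed point is 21/(1 - 4) = -7, so b_n + 7 = 4(b_{n-1} + 7).
Hence b_n = 4·4^{n-1} - 7.
b_{23} = 4·4^{22} - 7 = 4·17592186044416 - 7 = 70368744177657.

70368744177657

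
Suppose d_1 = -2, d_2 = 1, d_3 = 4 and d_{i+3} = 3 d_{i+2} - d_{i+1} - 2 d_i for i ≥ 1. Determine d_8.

d_4 = 3(4) - 1 - 2(-2) = 15
d_5 = 3(15) - 4 - 2(1) = 39
d_6 = 3(39) - 15 - 2(4) = 94
d_7 = 3(94) - 39 - 2(15) = 213
d_8 = 3(213) - 94 - 2(39) = 467

467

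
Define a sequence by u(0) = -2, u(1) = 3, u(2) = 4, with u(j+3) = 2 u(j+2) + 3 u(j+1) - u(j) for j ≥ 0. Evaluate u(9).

10368

u(3) = 2(4) + 3(3) - (-2) = 19
u(4) = 2(19) + 3(4) - 3 = 47
u(5) = 2(47) + 3(19) - 4 = 147
u(6) = 2(147) + 3(47) - 19 = 416
u(7) = 2(416) + 3(147) - 47 = 1226
u(8) = 2(1226) + 3(416) - 147 = 3553
u(9) = 2(3553) + 3(1226) - 416 = 10368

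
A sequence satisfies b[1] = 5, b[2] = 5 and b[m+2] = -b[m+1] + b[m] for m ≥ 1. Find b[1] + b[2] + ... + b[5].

b[3] = -5 + 5 = 0
b[4] = -0 + 5 = 5
b[5] = -5 + 0 = -5
Sum = 5 + 5 + 0 + 5 + (-5) = 10

10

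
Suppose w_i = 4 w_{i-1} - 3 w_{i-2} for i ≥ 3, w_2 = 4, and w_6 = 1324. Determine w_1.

-7

Let w_1 = z.
w_3 = 16 - 3z
w_4 = 52 - 12z
w_5 = 160 - 39z
w_6 = 484 - 120z
So 484 - 120z = 1324, giving z = -7.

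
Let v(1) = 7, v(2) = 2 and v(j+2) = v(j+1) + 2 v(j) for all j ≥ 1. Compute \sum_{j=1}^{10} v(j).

3069

v(3) = 2 + 2·7 = 16
v(4) = 16 + 2·2 = 20
v(5) = 20 + 2·16 = 52
v(6) = 52 + 2·20 = 92
v(7) = 92 + 2·52 = 196
v(8) = 196 + 2·92 = 380
v(9) = 380 + 2·196 = 772
v(10) = 772 + 2·380 = 1532
Sum = 7 + 2 + 16 + 20 + 52 + 92 + 196 + 380 + 772 + 1532 = 3069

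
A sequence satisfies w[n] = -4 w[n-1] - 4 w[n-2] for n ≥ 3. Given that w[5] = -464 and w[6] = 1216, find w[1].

7

Rearranging, w[n-2] = (w[n] + 4 w[n-1]) / -4.
w[4] = (1216 + 4*(-464)) / -4 = -640/-4 = 160
w[3] = (-464 + 4*160) / -4 = 176/-4 = -44
w[2] = (160 + 4*(-44)) / -4 = -16/-4 = 4
w[1] = (-44 + 4*4) / -4 = -28/-4 = 7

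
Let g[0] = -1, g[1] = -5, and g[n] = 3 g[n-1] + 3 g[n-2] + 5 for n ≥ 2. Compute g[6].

g[2] = 3*(-5) + 3*(-1) + 5 = -13
g[3] = 3*(-13) + 3*(-5) + 5 = -49
g[4] = 3*(-49) + 3*(-13) + 5 = -181
g[5] = 3*(-181) + 3*(-49) + 5 = -685
g[6] = 3*(-685) + 3*(-181) + 5 = -2593

-2593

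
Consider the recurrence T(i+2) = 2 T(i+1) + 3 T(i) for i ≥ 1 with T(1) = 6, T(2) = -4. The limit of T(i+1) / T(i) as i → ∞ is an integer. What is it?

The characteristic equation is r^2 - 2r - 3 = 0, which factors as (r - 3)(r + 1) = 0.
So the roots are 3 and -1. Since |3| > |-1| and the coefficient of 3^i is non-zero, the ratio tends to 3.

3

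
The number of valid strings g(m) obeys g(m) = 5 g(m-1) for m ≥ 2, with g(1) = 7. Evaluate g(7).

109375

g(2) = 5·7 = 35
g(3) = 5·35 = 175
g(4) = 5·175 = 875
g(5) = 5·875 = 4375
g(6) = 5·4375 = 21875
g(7) = 5·21875 = 109375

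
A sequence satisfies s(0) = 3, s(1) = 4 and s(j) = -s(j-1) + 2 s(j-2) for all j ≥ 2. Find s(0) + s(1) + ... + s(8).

-27

s(2) = -4 + 2·3 = 2
s(3) = -2 + 2·4 = 6
s(4) = -6 + 2·2 = -2
s(5) = -(-2) + 2·6 = 14
s(6) = -14 + 2·(-2) = -18
s(7) = -(-18) + 2·14 = 46
s(8) = -46 + 2·(-18) = -82
Sum = 3 + 4 + 2 + 6 + (-2) + 14 + (-18) + 46 + (-82) = -27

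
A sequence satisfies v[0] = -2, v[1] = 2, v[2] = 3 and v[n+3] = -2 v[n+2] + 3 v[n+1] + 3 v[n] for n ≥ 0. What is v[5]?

-63

v[3] = -2*3 + 3*2 + 3*(-2) = -6
v[4] = -2*(-6) + 3*3 + 3*2 = 27
v[5] = -2*27 + 3*(-6) + 3*3 = -63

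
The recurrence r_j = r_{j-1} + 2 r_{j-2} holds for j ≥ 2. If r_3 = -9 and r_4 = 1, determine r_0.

6

Rearranging, r_{j-2} = (r_j - r_{j-1}) / 2.
r_2 = (1 - (-9)) / 2 = 10/2 = 5
r_1 = (-9 - 5) / 2 = -14/2 = -7
r_0 = (5 - (-7)) / 2 = 12/2 = 6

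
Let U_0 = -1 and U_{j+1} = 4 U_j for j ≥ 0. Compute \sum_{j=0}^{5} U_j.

U_1 = 4(-1) = -4
U_2 = 4(-4) = -16
U_3 = 4(-16) = -64
U_4 = 4(-64) = -256
U_5 = 4(-256) = -1024
Sum = (-1) + (-4) + (-16) + (-64) + (-256) + (-1024) = -1365

-1365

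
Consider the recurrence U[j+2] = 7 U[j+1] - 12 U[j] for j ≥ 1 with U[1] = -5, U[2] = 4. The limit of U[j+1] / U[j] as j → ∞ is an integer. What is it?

The characteristic equation is r^2 - 7r + 12 = 0, which factors as (r - 4)(r - 3) = 0.
So the roots are 4 and 3. Since |4| > |3| and the coefficient of 4^j is non-zero, the ratio tends to 4.

4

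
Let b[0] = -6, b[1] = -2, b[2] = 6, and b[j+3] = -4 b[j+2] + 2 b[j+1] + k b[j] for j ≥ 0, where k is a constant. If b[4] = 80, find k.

-2

b[3] = -28 - 6k
b[4] = 124 + 22k
So 124 + 22k = 80, giving k = -2.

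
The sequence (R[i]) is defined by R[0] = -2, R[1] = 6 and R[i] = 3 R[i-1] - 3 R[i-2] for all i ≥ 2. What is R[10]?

R[2] = 3(6) - 3(-2) = 24
R[3] = 3(24) - 3(6) = 54
R[4] = 3(54) - 3(24) = 90
R[5] = 3(90) - 3(54) = 108
R[6] = 3(108) - 3(90) = 54
R[7] = 3(54) - 3(108) = -162
R[8] = 3(-162) - 3(54) = -648
R[9] = 3(-648) - 3(-162) = -1458
R[10] = 3(-1458) - 3(-648) = -2430

-2430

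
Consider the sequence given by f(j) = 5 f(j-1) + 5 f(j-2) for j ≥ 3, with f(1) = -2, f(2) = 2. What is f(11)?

2056250

f(3) = 5(2) + 5(-2) = 0
f(4) = 5(0) + 5(2) = 10
f(5) = 5(10) + 5(0) = 50
f(6) = 5(50) + 5(10) = 300
f(7) = 5(300) + 5(50) = 1750
f(8) = 5(1750) + 5(300) = 10250
f(9) = 5(10250) + 5(1750) = 60000
f(10) = 5(60000) + 5(10250) = 351250
f(11) = 5(351250) + 5(60000) = 2056250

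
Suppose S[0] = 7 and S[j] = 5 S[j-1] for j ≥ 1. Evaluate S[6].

S[1] = 5*7 = 35
S[2] = 5*35 = 175
S[3] = 5*175 = 875
S[4] = 5*875 = 4375
S[5] = 5*4375 = 21875
S[6] = 5*21875 = 109375

109375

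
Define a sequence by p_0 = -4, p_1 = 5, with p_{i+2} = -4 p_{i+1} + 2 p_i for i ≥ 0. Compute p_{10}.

p_2 = -4*5 + 2*(-4) = -28
p_3 = -4*(-28) + 2*5 = 122
p_4 = -4*122 + 2*(-28) = -544
p_5 = -4*(-544) + 2*122 = 2420
p_6 = -4*2420 + 2*(-544) = -10768
p_7 = -4*(-10768) + 2*2420 = 47912
p_8 = -4*47912 + 2*(-10768) = -213184
p_9 = -4*(-213184) + 2*47912 = 948560
p_{10} = -4*948560 + 2*(-213184) = -4220608

-4220608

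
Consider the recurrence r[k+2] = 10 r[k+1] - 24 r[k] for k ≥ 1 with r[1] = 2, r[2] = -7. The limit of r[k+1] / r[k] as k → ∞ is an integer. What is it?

6

The characteristic equation is r^2 - 10r + 24 = 0, which factors as (r - 6)(r - 4) = 0.
So the roots are 6 and 4. Since |6| > |4| and the coefficient of 6^k is non-zero, the ratio tends to 6.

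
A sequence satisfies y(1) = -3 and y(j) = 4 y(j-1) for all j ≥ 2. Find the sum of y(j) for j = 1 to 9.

-262143

y(2) = 4·(-3) = -12
y(3) = 4·(-12) = -48
y(4) = 4·(-48) = -192
y(5) = 4·(-192) = -768
y(6) = 4·(-768) = -3072
y(7) = 4·(-3072) = -12288
y(8) = 4·(-12288) = -49152
y(9) = 4·(-49152) = -196608
Sum = (-3) + (-12) + (-48) + (-192) + (-768) + (-3072) + (-12288) + (-49152) + (-196608) = -262143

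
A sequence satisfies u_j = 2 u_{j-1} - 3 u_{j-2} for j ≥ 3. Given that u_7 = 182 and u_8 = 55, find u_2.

Rearranging, u_{j-2} = (u_j - 2 u_{j-1}) / -3.
u_6 = (55 - 2·182) / -3 = -309/-3 = 103
u_5 = (182 - 2·103) / -3 = -24/-3 = 8
u_4 = (103 - 2·8) / -3 = 87/-3 = -29
u_3 = (8 - 2·(-29)) / -3 = 66/-3 = -22
u_2 = (-29 - 2·(-22)) / -3 = 15/-3 = -5

-5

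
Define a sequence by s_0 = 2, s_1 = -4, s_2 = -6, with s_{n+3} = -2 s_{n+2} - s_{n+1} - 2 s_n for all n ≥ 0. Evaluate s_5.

20

s_3 = -2·(-6) - (-4) - 2·2 = 12
s_4 = -2·12 - (-6) - 2·(-4) = -10
s_5 = -2·(-10) - 12 - 2·(-6) = 20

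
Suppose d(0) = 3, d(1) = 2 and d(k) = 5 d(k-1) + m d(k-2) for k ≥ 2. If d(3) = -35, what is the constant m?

-5

d(2) = 10 + 3m
d(3) = 50 + 17m
So 50 + 17m = -35, giving m = -5.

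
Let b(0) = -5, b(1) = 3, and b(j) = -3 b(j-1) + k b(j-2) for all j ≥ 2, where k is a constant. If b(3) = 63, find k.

2

b(2) = -9 - 5k
b(3) = 27 + 18k
So 27 + 18k = 63, giving k = 2.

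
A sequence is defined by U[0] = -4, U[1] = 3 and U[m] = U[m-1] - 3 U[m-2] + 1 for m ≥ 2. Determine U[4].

U[2] = 3 - 3·(-4) + 1 = 16
U[3] = 16 - 3·3 + 1 = 8
U[4] = 8 - 3·16 + 1 = -39

-39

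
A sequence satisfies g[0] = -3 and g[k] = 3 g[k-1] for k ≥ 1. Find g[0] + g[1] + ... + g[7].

-9840

g[1] = 3(-3) = -9
g[2] = 3(-9) = -27
g[3] = 3(-27) = -81
g[4] = 3(-81) = -243
g[5] = 3(-243) = -729
g[6] = 3(-729) = -2187
g[7] = 3(-2187) = -6561
Sum = (-3) + (-9) + (-27) + (-81) + (-243) + (-729) + (-2187) + (-6561) = -9840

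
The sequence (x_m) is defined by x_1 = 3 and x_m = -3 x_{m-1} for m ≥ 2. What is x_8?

-6561

x_2 = -3·3 = -9
x_3 = -3·(-9) = 27
x_4 = -3·27 = -81
x_5 = -3·(-81) = 243
x_6 = -3·243 = -729
x_7 = -3·(-729) = 2187
x_8 = -3·2187 = -6561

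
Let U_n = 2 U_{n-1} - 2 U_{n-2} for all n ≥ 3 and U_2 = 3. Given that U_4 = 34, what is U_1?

Let U_1 = z.
U_3 = 6 - 2z
U_4 = 6 - 4z
So 6 - 4z = 34, giving z = -7.

-7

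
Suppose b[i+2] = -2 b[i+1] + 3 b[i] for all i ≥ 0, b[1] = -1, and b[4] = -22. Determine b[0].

Let b[0] = y.
b[2] = 2 + 3y
b[3] = -7 - 6y
b[4] = 20 + 21y
So 20 + 21y = -22, giving y = -2.

-2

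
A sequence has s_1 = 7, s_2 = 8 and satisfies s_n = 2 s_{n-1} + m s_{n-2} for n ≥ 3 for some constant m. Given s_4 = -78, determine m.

-5

s_3 = 16 + 7m
s_4 = 32 + 22m
So 32 + 22m = -78, giving m = -5.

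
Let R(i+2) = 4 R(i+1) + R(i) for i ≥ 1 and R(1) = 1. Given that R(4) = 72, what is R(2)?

Let R(2) = z.
R(3) = 1 + 4z
R(4) = 4 + 17z
So 4 + 17z = 72, giving z = 4.

4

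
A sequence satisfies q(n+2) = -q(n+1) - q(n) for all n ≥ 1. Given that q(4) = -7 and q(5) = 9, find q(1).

Rearranging, q(n-2) = -(q(n) + q(n-1)).
q(3) = -(9 + (-7)) = -2
q(2) = -(-7 + (-2)) = 9
q(1) = -(-2 + 9) = -7

-7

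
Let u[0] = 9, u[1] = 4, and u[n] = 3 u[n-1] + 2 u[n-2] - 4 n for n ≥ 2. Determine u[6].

2642

u[2] = 3·4 + 2·9 - 8 = 22
u[3] = 3·22 + 2·4 - 12 = 62
u[4] = 3·62 + 2·22 - 16 = 214
u[5] = 3·214 + 2·62 - 20 = 746
u[6] = 3·746 + 2·214 - 24 = 2642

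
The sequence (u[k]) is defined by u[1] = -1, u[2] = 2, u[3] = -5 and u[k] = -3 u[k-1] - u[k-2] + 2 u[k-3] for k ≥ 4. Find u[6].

51

u[4] = -3*(-5) - 2 + 2*(-1) = 11
u[5] = -3*11 - (-5) + 2*2 = -24
u[6] = -3*(-24) - 11 + 2*(-5) = 51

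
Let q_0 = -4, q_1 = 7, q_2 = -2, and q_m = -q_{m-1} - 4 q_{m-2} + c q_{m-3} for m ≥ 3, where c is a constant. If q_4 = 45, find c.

q_3 = -26 - 4c
q_4 = 34 + 11c
So 34 + 11c = 45, giving c = 1.

1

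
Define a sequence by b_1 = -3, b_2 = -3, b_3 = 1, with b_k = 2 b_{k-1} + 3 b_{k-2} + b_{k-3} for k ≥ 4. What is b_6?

-69

b_4 = 2*1 + 3*(-3) + (-3) = -10
b_5 = 2*(-10) + 3*1 + (-3) = -20
b_6 = 2*(-20) + 3*(-10) + 1 = -69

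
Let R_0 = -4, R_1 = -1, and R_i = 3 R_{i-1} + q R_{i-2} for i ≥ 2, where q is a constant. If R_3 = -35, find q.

R_2 = -3 - 4q
R_3 = -9 - 13q
So -9 - 13q = -35, giving q = 2.

2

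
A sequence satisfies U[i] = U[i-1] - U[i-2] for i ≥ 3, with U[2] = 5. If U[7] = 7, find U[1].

7

Let U[1] = v.
U[3] = 5 - v
U[4] = -v
U[5] = -5
U[6] = -5 + v
U[7] = v
So v = 7, giving v = 7.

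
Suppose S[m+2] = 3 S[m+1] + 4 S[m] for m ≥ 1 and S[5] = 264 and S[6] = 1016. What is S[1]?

Rearranging, S[m-2] = (S[m] - 3 S[m-1]) / 4.
S[4] = (1016 - 3·264) / 4 = 224/4 = 56
S[3] = (264 - 3·56) / 4 = 96/4 = 24
S[2] = (56 - 3·24) / 4 = -16/4 = -4
S[1] = (24 - 3·(-4)) / 4 = 36/4 = 9

9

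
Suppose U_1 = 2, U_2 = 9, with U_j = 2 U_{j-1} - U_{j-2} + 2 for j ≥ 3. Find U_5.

42

U_3 = 2(9) - 2 + 2 = 18
U_4 = 2(18) - 9 + 2 = 29
U_5 = 2(29) - 18 + 2 = 42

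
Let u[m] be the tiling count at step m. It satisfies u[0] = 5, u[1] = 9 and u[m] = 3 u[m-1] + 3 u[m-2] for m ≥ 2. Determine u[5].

u[2] = 3(9) + 3(5) = 42
u[3] = 3(42) + 3(9) = 153
u[4] = 3(153) + 3(42) = 585
u[5] = 3(585) + 3(153) = 2214

2214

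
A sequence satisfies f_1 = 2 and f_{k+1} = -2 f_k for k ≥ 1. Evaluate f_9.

f_2 = -2*2 = -4
f_3 = -2*(-4) = 8
f_4 = -2*8 = -16
f_5 = -2*(-16) = 32
f_6 = -2*32 = -64
f_7 = -2*(-64) = 128
f_8 = -2*128 = -256
f_9 = -2*(-256) = 512

512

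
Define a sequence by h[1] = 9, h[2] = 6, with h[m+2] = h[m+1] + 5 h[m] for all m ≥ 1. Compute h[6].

h[3] = 6 + 5*9 = 51
h[4] = 51 + 5*6 = 81
h[5] = 81 + 5*51 = 336
h[6] = 336 + 5*81 = 741

741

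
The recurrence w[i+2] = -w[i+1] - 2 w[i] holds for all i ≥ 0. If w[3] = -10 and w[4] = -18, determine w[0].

-6

Rearranging, w[i-2] = (w[i] + w[i-1]) / -2.
w[2] = (-18 + (-10)) / -2 = -28/-2 = 14
w[1] = (-10 + 14) / -2 = 4/-2 = -2
w[0] = (14 + (-2)) / -2 = 12/-2 = -6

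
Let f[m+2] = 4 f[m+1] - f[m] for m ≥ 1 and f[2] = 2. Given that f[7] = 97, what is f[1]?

7

Let f[1] = x.
f[3] = 8 - x
f[4] = 30 - 4x
f[5] = 112 - 15x
f[6] = 418 - 56x
f[7] = 1560 - 209x
So 1560 - 209x = 97, giving x = 7.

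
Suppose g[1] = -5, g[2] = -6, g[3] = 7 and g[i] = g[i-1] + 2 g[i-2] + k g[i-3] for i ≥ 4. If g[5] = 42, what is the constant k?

-3

g[4] = -5 - 5k
g[5] = 9 - 11k
So 9 - 11k = 42, giving k = -3.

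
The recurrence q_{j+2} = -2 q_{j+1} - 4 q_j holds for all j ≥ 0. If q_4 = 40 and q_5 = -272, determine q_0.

6

Rearranging, q_{j-2} = (q_j + 2 q_{j-1}) / -4.
q_3 = (-272 + 2(40)) / -4 = -192/-4 = 48
q_2 = (40 + 2(48)) / -4 = 136/-4 = -34
q_1 = (48 + 2(-34)) / -4 = -20/-4 = 5
q_0 = (-34 + 2(5)) / -4 = -24/-4 = 6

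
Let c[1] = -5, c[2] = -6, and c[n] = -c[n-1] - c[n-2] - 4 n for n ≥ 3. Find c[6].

c[3] = -(-6) - (-5) - 12 = -1
c[4] = -(-1) - (-6) - 16 = -9
c[5] = -(-9) - (-1) - 20 = -10
c[6] = -(-10) - (-9) - 24 = -5

-5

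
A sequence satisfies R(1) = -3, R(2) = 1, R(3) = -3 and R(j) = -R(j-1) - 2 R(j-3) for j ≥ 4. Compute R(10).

R(4) = -(-3) - 2(-3) = 9
R(5) = -9 - 2(1) = -11
R(6) = -(-11) - 2(-3) = 17
R(7) = -17 - 2(9) = -35
R(8) = -(-35) - 2(-11) = 57
R(9) = -57 - 2(17) = -91
R(10) = -(-91) - 2(-35) = 161

161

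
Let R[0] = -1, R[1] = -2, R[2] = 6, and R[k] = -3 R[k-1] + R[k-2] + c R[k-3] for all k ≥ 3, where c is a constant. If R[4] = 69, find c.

3

R[3] = -20 - c
R[4] = 66 + c
So 66 + c = 69, giving c = 3.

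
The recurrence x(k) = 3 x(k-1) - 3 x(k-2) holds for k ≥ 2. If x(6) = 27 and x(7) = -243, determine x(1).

9

Rearranging, x(k-2) = (x(k) - 3 x(k-1)) / -3.
x(5) = (-243 - 3·27) / -3 = -324/-3 = 108
x(4) = (27 - 3·108) / -3 = -297/-3 = 99
x(3) = (108 - 3·99) / -3 = -189/-3 = 63
x(2) = (99 - 3·63) / -3 = -90/-3 = 30
x(1) = (63 - 3·30) / -3 = -27/-3 = 9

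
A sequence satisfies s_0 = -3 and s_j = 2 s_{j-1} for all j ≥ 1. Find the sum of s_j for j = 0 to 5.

-189

s_1 = 2*(-3) = -6
s_2 = 2*(-6) = -12
s_3 = 2*(-12) = -24
s_4 = 2*(-24) = -48
s_5 = 2*(-48) = -96
Sum = (-3) + (-6) + (-12) + (-24) + (-48) + (-96) = -189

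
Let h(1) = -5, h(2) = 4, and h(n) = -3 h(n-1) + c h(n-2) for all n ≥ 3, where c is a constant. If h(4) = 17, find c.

-1

h(3) = -12 - 5c
h(4) = 36 + 19c
So 36 + 19c = 17, giving c = -1.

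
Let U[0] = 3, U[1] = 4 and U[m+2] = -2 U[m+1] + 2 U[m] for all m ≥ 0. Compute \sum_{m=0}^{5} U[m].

69

U[2] = -2(4) + 2(3) = -2
U[3] = -2(-2) + 2(4) = 12
U[4] = -2(12) + 2(-2) = -28
U[5] = -2(-28) + 2(12) = 80
Sum = 3 + 4 + (-2) + 12 + (-28) + 80 = 69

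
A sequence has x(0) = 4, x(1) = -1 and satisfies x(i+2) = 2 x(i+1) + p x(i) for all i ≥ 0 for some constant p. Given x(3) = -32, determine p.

x(2) = -2 + 4p
x(3) = -4 + 7p
So -4 + 7p = -32, giving p = -4.

-4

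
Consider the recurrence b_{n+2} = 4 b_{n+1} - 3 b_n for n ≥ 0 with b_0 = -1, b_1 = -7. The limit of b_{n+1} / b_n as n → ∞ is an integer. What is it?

3

The characteristic equation is r^2 - 4r + 3 = 0, which factors as (r - 3)(r - 1) = 0.
So the roots are 3 and 1. Since |3| > |1| and the coefficient of 3^n is non-zero, the ratio tends to 3.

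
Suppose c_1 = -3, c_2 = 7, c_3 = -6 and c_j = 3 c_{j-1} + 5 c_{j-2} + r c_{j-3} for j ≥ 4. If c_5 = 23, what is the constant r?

-1

c_4 = 17 - 3r
c_5 = 21 - 2r
So 21 - 2r = 23, giving r = -1.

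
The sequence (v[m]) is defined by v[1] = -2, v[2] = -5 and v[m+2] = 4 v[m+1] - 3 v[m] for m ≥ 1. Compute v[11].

v[3] = 4*(-5) - 3*(-2) = -14
v[4] = 4*(-14) - 3*(-5) = -41
v[5] = 4*(-41) - 3*(-14) = -122
v[6] = 4*(-122) - 3*(-41) = -365
v[7] = 4*(-365) - 3*(-122) = -1094
v[8] = 4*(-1094) - 3*(-365) = -3281
v[9] = 4*(-3281) - 3*(-1094) = -9842
v[10] = 4*(-9842) - 3*(-3281) = -29525
v[11] = 4*(-29525) - 3*(-9842) = -88574

-88574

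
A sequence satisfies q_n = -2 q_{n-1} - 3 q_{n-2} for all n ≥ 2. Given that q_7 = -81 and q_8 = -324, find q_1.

3

Rearranging, q_{n-2} = (q_n + 2 q_{n-1}) / -3.
q_6 = (-324 + 2(-81)) / -3 = -486/-3 = 162
q_5 = (-81 + 2(162)) / -3 = 243/-3 = -81
q_4 = (162 + 2(-81)) / -3 = 0/-3 = 0
q_3 = (-81 + 2(0)) / -3 = -81/-3 = 27
q_2 = (0 + 2(27)) / -3 = 54/-3 = -18
q_1 = (27 + 2(-18)) / -3 = -9/-3 = 3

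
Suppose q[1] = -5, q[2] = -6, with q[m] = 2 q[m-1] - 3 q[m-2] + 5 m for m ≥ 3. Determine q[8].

q[3] = 2(-6) - 3(-5) + 15 = 18
q[4] = 2(18) - 3(-6) + 20 = 74
q[5] = 2(74) - 3(18) + 25 = 119
q[6] = 2(119) - 3(74) + 30 = 46
q[7] = 2(46) - 3(119) + 35 = -230
q[8] = 2(-230) - 3(46) + 40 = -558

-558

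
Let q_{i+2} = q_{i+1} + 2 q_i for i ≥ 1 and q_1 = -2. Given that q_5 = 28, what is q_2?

Let q_2 = w.
q_3 = -4 + w
q_4 = -4 + 3w
q_5 = -12 + 5w
So -12 + 5w = 28, giving w = 8.

8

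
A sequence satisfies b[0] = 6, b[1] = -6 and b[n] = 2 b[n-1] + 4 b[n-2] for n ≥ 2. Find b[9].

b[2] = 2(-6) + 4(6) = 12
b[3] = 2(12) + 4(-6) = 0
b[4] = 2(0) + 4(12) = 48
b[5] = 2(48) + 4(0) = 96
b[6] = 2(96) + 4(48) = 384
b[7] = 2(384) + 4(96) = 1152
b[8] = 2(1152) + 4(384) = 3840
b[9] = 2(3840) + 4(1152) = 12288

12288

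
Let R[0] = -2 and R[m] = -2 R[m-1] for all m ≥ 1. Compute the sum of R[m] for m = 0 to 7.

R[1] = -2(-2) = 4
R[2] = -2(4) = -8
R[3] = -2(-8) = 16
R[4] = -2(16) = -32
R[5] = -2(-32) = 64
R[6] = -2(64) = -128
R[7] = -2(-128) = 256
Sum = (-2) + 4 + (-8) + 16 + (-32) + 64 + (-128) + 256 = 170

170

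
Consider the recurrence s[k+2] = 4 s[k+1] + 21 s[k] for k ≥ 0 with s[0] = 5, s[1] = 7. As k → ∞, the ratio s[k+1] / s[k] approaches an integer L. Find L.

7

The characteristic equation is r^2 - 4r - 21 = 0, which factors as (r - 7)(r + 3) = 0.
So the roots are 7 and -3. Since |7| > |-3| and the coefficient of 7^k is non-zero, the ratio tends to 7.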